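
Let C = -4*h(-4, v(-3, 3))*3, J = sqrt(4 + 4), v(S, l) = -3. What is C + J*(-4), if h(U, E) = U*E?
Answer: -144 - 8*sqrt(2) ≈ -155.31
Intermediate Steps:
J = 2*sqrt(2) (J = sqrt(8) = 2*sqrt(2) ≈ 2.8284)
h(U, E) = E*U
C = -144 (C = -(-12)*(-4)*3 = -4*12*3 = -48*3 = -144)
C + J*(-4) = -144 + (2*sqrt(2))*(-4) = -144 - 8*sqrt(2)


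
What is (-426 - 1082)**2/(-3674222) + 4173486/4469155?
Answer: 2585584790986/8210333811205 ≈ 0.31492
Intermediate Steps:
(-426 - 1082)**2/(-3674222) + 4173486/4469155 = (-1508)**2*(-1/3674222) + 4173486*(1/4469155) = 2274064*(-1/3674222) + 4173486/4469155 = -1137032/1837111 + 4173486/4469155 = 2585584790986/8210333811205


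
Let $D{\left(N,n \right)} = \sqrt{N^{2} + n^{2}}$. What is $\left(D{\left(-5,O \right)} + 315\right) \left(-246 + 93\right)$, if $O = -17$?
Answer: $-48195 - 153 \sqrt{314} \approx -50906.0$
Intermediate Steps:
$\left(D{\left(-5,O \right)} + 315\right) \left(-246 + 93\right) = \left(\sqrt{\left(-5\right)^{2} + \left(-17\right)^{2}} + 315\right) \left(-246 + 93\right) = \left(\sqrt{25 + 289} + 315\right) \left(-153\right) = \left(\sqrt{314} + 315\right) \left(-153\right) = \left(315 + \sqrt{314}\right) \left(-153\right) = -48195 - 153 \sqrt{314}$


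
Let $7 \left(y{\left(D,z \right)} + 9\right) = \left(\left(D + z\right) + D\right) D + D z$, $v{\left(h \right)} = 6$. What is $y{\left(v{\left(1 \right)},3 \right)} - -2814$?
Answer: $\frac{19743}{7} \approx 2820.4$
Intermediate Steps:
$y{\left(D,z \right)} = -9 + \frac{D z}{7} + \frac{D \left(z + 2 D\right)}{7}$ ($y{\left(D,z \right)} = -9 + \frac{\left(\left(D + z\right) + D\right) D + D z}{7} = -9 + \frac{\left(z + 2 D\right) D + D z}{7} = -9 + \frac{D \left(z + 2 D\right) + D z}{7} = -9 + \frac{D z + D \left(z + 2 D\right)}{7} = -9 + \left(\frac{D z}{7} + \frac{D \left(z + 2 D\right)}{7}\right) = -9 + \frac{D z}{7} + \frac{D \left(z + 2 D\right)}{7}$)
$y{\left(v{\left(1 \right)},3 \right)} - -2814 = \left(-9 + \frac{2 \cdot 6^{2}}{7} + \frac{2}{7} \cdot 6 \cdot 3\right) - -2814 = \left(-9 + \frac{2}{7} \cdot 36 + \frac{36}{7}\right) + 2814 = \left(-9 + \frac{72}{7} + \frac{36}{7}\right) + 2814 = \frac{45}{7} + 2814 = \frac{19743}{7}$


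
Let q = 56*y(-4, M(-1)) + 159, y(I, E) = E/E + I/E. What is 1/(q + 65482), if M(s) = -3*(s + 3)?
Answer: 3/197203 ≈ 1.5213e-5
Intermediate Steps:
M(s) = -9 - 3*s (M(s) = -3*(3 + s) = -9 - 3*s)
y(I, E) = 1 + I/E
q = 757/3 (q = 56*(((-9 - 3*(-1)) - 4)/(-9 - 3*(-1))) + 159 = 56*(((-9 + 3) - 4)/(-9 + 3)) + 159 = 56*((-6 - 4)/(-6)) + 159 = 56*(-⅙*(-10)) + 159 = 56*(5/3) + 159 = 280/3 + 159 = 757/3 ≈ 252.33)
1/(q + 65482) = 1/(757/3 + 65482) = 1/(197203/3) = 3/197203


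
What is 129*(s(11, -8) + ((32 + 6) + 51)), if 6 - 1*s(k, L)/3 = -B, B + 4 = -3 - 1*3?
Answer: 9933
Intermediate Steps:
B = -10 (B = -4 + (-3 - 1*3) = -4 + (-3 - 3) = -4 - 6 = -10)
s(k, L) = -12 (s(k, L) = 18 - (-3)*(-10) = 18 - 3*10 = 18 - 30 = -12)
129*(s(11, -8) + ((32 + 6) + 51)) = 129*(-12 + ((32 + 6) + 51)) = 129*(-12 + (38 + 51)) = 129*(-12 + 89) = 129*77 = 9933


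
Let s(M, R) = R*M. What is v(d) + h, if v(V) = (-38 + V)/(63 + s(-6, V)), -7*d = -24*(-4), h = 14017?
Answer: 14254927/1017 ≈ 14017.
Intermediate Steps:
s(M, R) = M*R
d = -96/7 (d = -(-4)*6*(-4)/7 = -(-4)*(-24)/7 = -⅐*96 = -96/7 ≈ -13.714)
v(V) = (-38 + V)/(63 - 6*V)
v(d) + h = (38 - 1*(-96/7))/(3*(-21 + 2*(-96/7))) + 14017 = (38 + 96/7)/(3*(-21 - 192/7)) + 14017 = (⅓)*(362/7)/(-339/7) + 14017 = (⅓)*(-7/339)*(362/7) + 14017 = -362/1017 + 14017 = 14254927/1017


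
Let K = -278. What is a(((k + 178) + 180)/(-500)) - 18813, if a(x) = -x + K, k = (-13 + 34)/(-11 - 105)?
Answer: -1107236493/58000 ≈ -19090.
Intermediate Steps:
k = -21/116 (k = 21/(-116) = 21*(-1/116) = -21/116 ≈ -0.18103)
a(x) = -278 - x (a(x) = -x - 278 = -278 - x)
a(((k + 178) + 180)/(-500)) - 18813 = (-278 - ((-21/116 + 178) + 180)/(-500)) - 18813 = (-278 - (20627/116 + 180)*(-1)/500) - 18813 = (-278 - 41507*(-1)/(116*500)) - 18813 = (-278 - 1*(-41507/58000)) - 18813 = (-278 + 41507/58000) - 18813 = -16082493/58000 - 18813 = -1107236493/58000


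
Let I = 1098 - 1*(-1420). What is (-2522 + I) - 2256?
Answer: -2260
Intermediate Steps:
I = 2518 (I = 1098 + 1420 = 2518)
(-2522 + I) - 2256 = (-2522 + 2518) - 2256 = -4 - 2256 = -2260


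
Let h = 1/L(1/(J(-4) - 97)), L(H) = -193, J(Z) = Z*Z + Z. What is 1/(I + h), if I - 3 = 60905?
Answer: 193/11755243 ≈ 1.6418e-5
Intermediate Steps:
J(Z) = Z + Z**2 (J(Z) = Z**2 + Z = Z + Z**2)
I = 60908 (I = 3 + 60905 = 60908)
h = -1/193 (h = 1/(-193) = -1/193 ≈ -0.0051813)
1/(I + h) = 1/(60908 - 1/193) = 1/(11755243/193) = 193/11755243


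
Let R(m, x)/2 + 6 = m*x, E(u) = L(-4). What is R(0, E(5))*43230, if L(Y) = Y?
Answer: -518760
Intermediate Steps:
E(u) = -4
R(m, x) = -12 + 2*m*x (R(m, x) = -12 + 2*(m*x) = -12 + 2*m*x)
R(0, E(5))*43230 = (-12 + 2*0*(-4))*43230 = (-12 + 0)*43230 = -12*43230 = -518760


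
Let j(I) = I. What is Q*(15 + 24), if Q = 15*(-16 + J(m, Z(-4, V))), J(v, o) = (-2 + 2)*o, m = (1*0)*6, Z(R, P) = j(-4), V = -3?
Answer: -9360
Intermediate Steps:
Z(R, P) = -4
m = 0 (m = 0*6 = 0)
J(v, o) = 0 (J(v, o) = 0*o = 0)
Q = -240 (Q = 15*(-16 + 0) = 15*(-16) = -240)
Q*(15 + 24) = -240*(15 + 24) = -240*39 = -9360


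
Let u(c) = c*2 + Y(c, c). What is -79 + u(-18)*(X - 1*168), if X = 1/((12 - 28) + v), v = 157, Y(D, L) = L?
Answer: 422653/47 ≈ 8992.6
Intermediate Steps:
X = 1/141 (X = 1/((12 - 28) + 157) = 1/(-16 + 157) = 1/141 ≈ 0.0070922)
u(c) = 3*c (u(c) = c*2 + c = 2*c + c = 3*c)
-79 + u(-18)*(X - 1*168) = -79 + (3*(-18))*(1/141 - 1*168) = -79 - 54*(1/141 - 168) = -79 - 54*(-23687/141) = -79 + 426366/47 = 422653/47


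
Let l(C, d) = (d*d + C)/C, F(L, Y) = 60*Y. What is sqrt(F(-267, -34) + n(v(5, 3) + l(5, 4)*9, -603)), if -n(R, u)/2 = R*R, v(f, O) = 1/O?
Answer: 2*I*sqrt(278342)/15 ≈ 70.344*I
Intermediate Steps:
l(C, d) = (C + d**2)/C (l(C, d) = (d**2 + C)/C = (C + d**2)/C)
n(R, u) = -2*R**2 (n(R, u) = -2*R*R = -2*R**2)
sqrt(F(-267, -34) + n(v(5, 3) + l(5, 4)*9, -603)) = sqrt(60*(-34) - 2*(1/3 + ((5 + 4**2)/5)*9)**2) = sqrt(-2040 - 2*(1/3 + ((5 + 16)/5)*9)**2) = sqrt(-2040 - 2*(1/3 + ((1/5)*21)*9)**2) = sqrt(-2040 - 2*(1/3 + (21/5)*9)**2) = sqrt(-2040 - 2*(1/3 + 189/5)**2) = sqrt(-2040 - 2*(572/15)**2) = sqrt(-2040 - 2*327184/225) = sqrt(-2040 - 654368/225) = sqrt(-1113368/225) = 2*I*sqrt(278342)/15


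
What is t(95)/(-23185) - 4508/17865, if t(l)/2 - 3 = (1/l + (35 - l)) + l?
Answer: -2011645826/7869800475 ≈ -0.25562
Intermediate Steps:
t(l) = 76 + 2/l (t(l) = 6 + 2*((1/l + (35 - l)) + l) = 6 + 2*((35 + 1/l - l) + l) = 6 + 2*(35 + 1/l) = 6 + (70 + 2/l) = 76 + 2/l)
t(95)/(-23185) - 4508/17865 = (76 + 2/95)/(-23185) - 4508/17865 = (76 + 2*(1/95))*(-1/23185) - 4508*1/17865 = (76 + 2/95)*(-1/23185) - 4508/17865 = (7222/95)*(-1/23185) - 4508/17865 = -7222/2202575 - 4508/17865 = -2011645826/7869800475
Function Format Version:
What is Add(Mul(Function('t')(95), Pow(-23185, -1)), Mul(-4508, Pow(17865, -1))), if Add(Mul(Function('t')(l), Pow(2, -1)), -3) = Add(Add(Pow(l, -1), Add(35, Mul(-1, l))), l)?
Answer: Rational(-2011645826, 7869800475) ≈ -0.25562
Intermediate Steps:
Function('t')(l) = Add(76, Mul(2, Pow(l, -1))) (Function('t')(l) = Add(6, Mul(2, Add(Add(Pow(l, -1), Add(35, Mul(-1, l))), l))) = Add(6, Mul(2, Add(Add(35, Pow(l, -1), Mul(-1, l)), l))) = Add(6, Mul(2, Add(35, Pow(l, -1)))) = Add(6, Add(70, Mul(2, Pow(l, -1)))) = Add(76, Mul(2, Pow(l, -1))))
Add(Mul(Function('t')(95), Pow(-23185, -1)), Mul(-4508, Pow(17865, -1))) = Add(Mul(Add(76, Mul(2, Pow(95, -1))), Pow(-23185, -1)), Mul(-4508, Pow(17865, -1))) = Add(Mul(Add(76, Mul(2, Rational(1, 95))), Rational(-1, 23185)), Mul(-4508, Rational(1, 17865))) = Add(Mul(Add(76, Rational(2, 95)), Rational(-1, 23185)), Rational(-4508, 17865)) = Add(Mul(Rational(7222, 95), Rational(-1, 23185)), Rational(-4508, 17865)) = Add(Rational(-7222, 2202575), Rational(-4508, 17865)) = Rational(-2011645826, 7869800475)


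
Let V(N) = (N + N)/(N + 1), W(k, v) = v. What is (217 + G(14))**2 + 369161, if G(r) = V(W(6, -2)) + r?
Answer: 424386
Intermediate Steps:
V(N) = 2*N/(1 + N) (V(N) = (2*N)/(1 + N) = 2*N/(1 + N))
G(r) = 4 + r (G(r) = 2*(-2)/(1 - 2) + r = 2*(-2)/(-1) + r = 2*(-2)*(-1) + r = 4 + r)
(217 + G(14))**2 + 369161 = (217 + (4 + 14))**2 + 369161 = (217 + 18)**2 + 369161 = 235**2 + 369161 = 55225 + 369161 = 424386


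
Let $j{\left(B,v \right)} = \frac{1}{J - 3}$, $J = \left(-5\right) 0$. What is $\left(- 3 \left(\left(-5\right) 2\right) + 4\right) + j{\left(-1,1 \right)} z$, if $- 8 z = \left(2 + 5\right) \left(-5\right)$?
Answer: $\frac{781}{24} \approx 32.542$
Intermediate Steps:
$J = 0$
$j{\left(B,v \right)} = - \frac{1}{3}$ ($j{\left(B,v \right)} = \frac{1}{0 - 3} = \frac{1}{-3} = - \frac{1}{3}$)
$z = \frac{35}{8}$ ($z = - \frac{\left(2 + 5\right) \left(-5\right)}{8} = - \frac{7 \left(-5\right)}{8} = \left(- \frac{1}{8}\right) \left(-35\right) = \frac{35}{8} \approx 4.375$)
$\left(- 3 \left(\left(-5\right) 2\right) + 4\right) + j{\left(-1,1 \right)} z = \left(- 3 \left(\left(-5\right) 2\right) + 4\right) - \frac{35}{24} = \left(\left(-3\right) \left(-10\right) + 4\right) - \frac{35}{24} = \left(30 + 4\right) - \frac{35}{24} = 34 - \frac{35}{24} = \frac{781}{24}$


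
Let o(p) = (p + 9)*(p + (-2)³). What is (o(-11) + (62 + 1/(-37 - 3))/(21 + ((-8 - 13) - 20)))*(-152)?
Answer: -530499/100 ≈ -5305.0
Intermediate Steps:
o(p) = (-8 + p)*(9 + p) (o(p) = (9 + p)*(p - 8) = (9 + p)*(-8 + p) = (-8 + p)*(9 + p))
(o(-11) + (62 + 1/(-37 - 3))/(21 + ((-8 - 13) - 20)))*(-152) = ((-72 - 11 + (-11)²) + (62 + 1/(-37 - 3))/(21 + ((-8 - 13) - 20)))*(-152) = ((-72 - 11 + 121) + (62 + 1/(-40))/(21 + (-21 - 20)))*(-152) = (38 + (62 - 1/40)/(21 - 41))*(-152) = (38 + (2479/40)/(-20))*(-152) = (38 + (2479/40)*(-1/20))*(-152) = (38 - 2479/800)*(-152) = (27921/800)*(-152) = -530499/100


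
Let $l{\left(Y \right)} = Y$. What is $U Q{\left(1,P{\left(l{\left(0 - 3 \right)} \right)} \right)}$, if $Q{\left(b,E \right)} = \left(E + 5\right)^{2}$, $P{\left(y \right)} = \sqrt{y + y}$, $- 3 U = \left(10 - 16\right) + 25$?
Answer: $- \frac{361}{3} - \frac{190 i \sqrt{6}}{3} \approx -120.33 - 155.13 i$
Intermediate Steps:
$U = - \frac{19}{3}$ ($U = - \frac{\left(10 - 16\right) + 25}{3} = - \frac{-6 + 25}{3} = \left(- \frac{1}{3}\right) 19 = - \frac{19}{3} \approx -6.3333$)
$P{\left(y \right)} = \sqrt{2} \sqrt{y}$ ($P{\left(y \right)} = \sqrt{2 y} = \sqrt{2} \sqrt{y}$)
$Q{\left(b,E \right)} = \left(5 + E\right)^{2}$
$U Q{\left(1,P{\left(l{\left(0 - 3 \right)} \right)} \right)} = - \frac{19 \left(5 + \sqrt{2} \sqrt{0 - 3}\right)^{2}}{3} = - \frac{19 \left(5 + \sqrt{2} \sqrt{-3}\right)^{2}}{3} = - \frac{19 \left(5 + \sqrt{2} i \sqrt{3}\right)^{2}}{3} = - \frac{19 \left(5 + i \sqrt{6}\right)^{2}}{3}$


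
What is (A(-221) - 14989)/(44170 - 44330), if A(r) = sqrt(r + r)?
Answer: 14989/160 - I*sqrt(442)/160 ≈ 93.681 - 0.1314*I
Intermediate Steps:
A(r) = sqrt(2)*sqrt(r) (A(r) = sqrt(2*r) = sqrt(2)*sqrt(r))
(A(-221) - 14989)/(44170 - 44330) = (sqrt(2)*sqrt(-221) - 14989)/(44170 - 44330) = (sqrt(2)*(I*sqrt(221)) - 14989)/(-160) = (I*sqrt(442) - 14989)*(-1/160) = (-14989 + I*sqrt(442))*(-1/160) = 14989/160 - I*sqrt(442)/160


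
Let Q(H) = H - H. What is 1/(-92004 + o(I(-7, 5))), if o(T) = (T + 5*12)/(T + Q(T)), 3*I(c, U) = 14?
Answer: -7/643931 ≈ -1.0871e-5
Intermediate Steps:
I(c, U) = 14/3 (I(c, U) = (1/3)*14 = 14/3)
Q(H) = 0
o(T) = (60 + T)/T (o(T) = (T + 5*12)/(T + 0) = (T + 60)/T = (60 + T)/T)
1/(-92004 + o(I(-7, 5))) = 1/(-92004 + (60 + 14/3)/(14/3)) = 1/(-92004 + (3/14)*(194/3)) = 1/(-92004 + 97/7) = 1/(-643931/7) = -7/643931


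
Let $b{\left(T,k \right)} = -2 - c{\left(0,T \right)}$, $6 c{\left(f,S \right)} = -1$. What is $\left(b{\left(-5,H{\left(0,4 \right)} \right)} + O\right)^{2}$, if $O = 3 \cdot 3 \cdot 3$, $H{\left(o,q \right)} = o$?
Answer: $\frac{22801}{36} \approx 633.36$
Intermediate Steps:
$c{\left(f,S \right)} = - \frac{1}{6}$ ($c{\left(f,S \right)} = \frac{1}{6} \left(-1\right) = - \frac{1}{6}$)
$b{\left(T,k \right)} = - \frac{11}{6}$ ($b{\left(T,k \right)} = -2 - - \frac{1}{6} = -2 + \frac{1}{6} = - \frac{11}{6}$)
$O = 27$ ($O = 9 \cdot 3 = 27$)
$\left(b{\left(-5,H{\left(0,4 \right)} \right)} + O\right)^{2} = \left(- \frac{11}{6} + 27\right)^{2} = \left(\frac{151}{6}\right)^{2} = \frac{22801}{36}$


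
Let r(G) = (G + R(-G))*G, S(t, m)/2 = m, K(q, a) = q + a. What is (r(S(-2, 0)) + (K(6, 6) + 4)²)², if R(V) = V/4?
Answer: 65536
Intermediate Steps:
R(V) = V/4 (R(V) = V*(¼) = V/4)
K(q, a) = a + q
S(t, m) = 2*m
r(G) = 3*G²/4 (r(G) = (G + (-G)/4)*G = (G - G/4)*G = (3*G/4)*G = 3*G²/4)
(r(S(-2, 0)) + (K(6, 6) + 4)²)² = (3*(2*0)²/4 + ((6 + 6) + 4)²)² = ((¾)*0² + (12 + 4)²)² = ((¾)*0 + 16²)² = (0 + 256)² = 256² = 65536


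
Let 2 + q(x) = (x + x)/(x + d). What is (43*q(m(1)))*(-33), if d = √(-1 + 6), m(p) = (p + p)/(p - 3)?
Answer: 7095/2 + 1419*√5/2 ≈ 5134.0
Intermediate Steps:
m(p) = 2*p/(-3 + p) (m(p) = (2*p)/(-3 + p) = 2*p/(-3 + p))
d = √5 ≈ 2.2361
q(x) = -2 + 2*x/(x + √5) (q(x) = -2 + (x + x)/(x + √5) = -2 + (2*x)/(x + √5) = -2 + 2*x/(x + √5))
(43*q(m(1)))*(-33) = (43*(-2*√5/(2*1/(-3 + 1) + √5)))*(-33) = (43*(-2*√5/(2*1/(-2) + √5)))*(-33) = (43*(-2*√5/(2*1*(-½) + √5)))*(-33) = (43*(-2*√5/(-1 + √5)))*(-33) = -86*√5/(-1 + √5)*(-33) = 2838*√5/(-1 + √5)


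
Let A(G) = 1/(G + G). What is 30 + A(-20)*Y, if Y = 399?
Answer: 801/40 ≈ 20.025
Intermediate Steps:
A(G) = 1/(2*G)
30 + A(-20)*Y = 30 + ((1/2)/(-20))*399 = 30 + ((1/2)*(-1/20))*399 = 30 - 1/40*399 = 30 - 399/40 = 801/40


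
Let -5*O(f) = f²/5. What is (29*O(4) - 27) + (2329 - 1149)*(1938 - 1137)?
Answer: 23628361/25 ≈ 9.4513e+5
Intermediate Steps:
O(f) = -f²/25 (O(f) = -f²/(5*5) = -f²/25)
(29*O(4) - 27) + (2329 - 1149)*(1938 - 1137) = (29*(-1/25*4²) - 27) + (2329 - 1149)*(1938 - 1137) = (29*(-1/25*16) - 27) + 1180*801 = (29*(-16/25) - 27) + 945180 = (-464/25 - 27) + 945180 = -1139/25 + 945180 = 23628361/25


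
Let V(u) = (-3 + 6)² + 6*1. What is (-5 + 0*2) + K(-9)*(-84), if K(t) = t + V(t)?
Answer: -509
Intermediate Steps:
V(u) = 15 (V(u) = 3² + 6 = 9 + 6 = 15)
K(t) = 15 + t (K(t) = t + 15 = 15 + t)
(-5 + 0*2) + K(-9)*(-84) = (-5 + 0*2) + (15 - 9)*(-84) = (-5 + 0) + 6*(-84) = -5 - 504 = -509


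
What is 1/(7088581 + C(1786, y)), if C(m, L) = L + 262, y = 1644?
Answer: 1/7090487 ≈ 1.4103e-7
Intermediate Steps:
C(m, L) = 262 + L
1/(7088581 + C(1786, y)) = 1/(7088581 + (262 + 1644)) = 1/(7088581 + 1906) = 1/7090487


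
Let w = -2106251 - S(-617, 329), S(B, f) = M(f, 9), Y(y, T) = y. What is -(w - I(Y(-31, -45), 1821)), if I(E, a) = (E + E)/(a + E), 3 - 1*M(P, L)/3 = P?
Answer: 1884219304/895 ≈ 2.1053e+6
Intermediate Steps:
M(P, L) = 9 - 3*P
S(B, f) = 9 - 3*f
I(E, a) = 2*E/(E + a) (I(E, a) = (2*E)/(E + a) = 2*E/(E + a))
w = -2105273 (w = -2106251 - (9 - 3*329) = -2106251 - (9 - 987) = -2106251 - 1*(-978) = -2106251 + 978 = -2105273)
-(w - I(Y(-31, -45), 1821)) = -(-2105273 - 2*(-31)/(-31 + 1821)) = -(-2105273 - 2*(-31)/1790) = -(-2105273 - 1*(-31/895)) = -(-2105273 + 31/895) = -1*(-1884219304/895) = 1884219304/895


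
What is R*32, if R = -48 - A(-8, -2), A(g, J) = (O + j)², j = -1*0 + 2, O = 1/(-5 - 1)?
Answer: -14792/9 ≈ -1643.6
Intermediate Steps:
O = -⅙ (O = 1/(-6) = -⅙ ≈ -0.16667)
j = 2 (j = 0 + 2 = 2)
A(g, J) = 121/36 (A(g, J) = (-⅙ + 2)² = (11/6)² = 121/36)
R = -1849/36 (R = -48 - 1*121/36 = -48 - 121/36 = -1849/36 ≈ -51.361)
R*32 = -1849/36*32 = -14792/9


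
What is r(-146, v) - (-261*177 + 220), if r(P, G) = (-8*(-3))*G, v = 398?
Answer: 55529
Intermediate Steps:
r(P, G) = 24*G
r(-146, v) - (-261*177 + 220) = 24*398 - (-261*177 + 220) = 9552 - (-46197 + 220) = 9552 - 1*(-45977) = 9552 + 45977 = 55529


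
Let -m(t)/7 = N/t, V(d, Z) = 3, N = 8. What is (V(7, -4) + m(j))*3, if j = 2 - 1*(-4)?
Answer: -19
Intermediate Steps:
j = 6 (j = 2 + 4 = 6)
m(t) = -56/t
(V(7, -4) + m(j))*3 = (3 - 56/6)*3 = (3 - 56*1/6)*3 = (3 - 28/3)*3 = -19/3*3 = -19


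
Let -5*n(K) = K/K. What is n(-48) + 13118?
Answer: 65589/5 ≈ 13118.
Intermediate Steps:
n(K) = -⅕ (n(K) = -K/(5*K) = -⅕*1 = -⅕)
n(-48) + 13118 = -⅕ + 13118 = 65589/5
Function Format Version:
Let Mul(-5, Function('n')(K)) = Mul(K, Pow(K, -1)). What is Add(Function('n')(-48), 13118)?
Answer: Rational(65589, 5) ≈ 13118.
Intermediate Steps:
Function('n')(K) = Rational(-1, 5) (Function('n')(K) = Mul(Rational(-1, 5), Mul(K, Pow(K, -1))) = Mul(Rational(-1, 5), 1) = Rational(-1, 5))
Add(Function('n')(-48), 13118) = Add(Rational(-1, 5), 13118) = Rational(65589, 5)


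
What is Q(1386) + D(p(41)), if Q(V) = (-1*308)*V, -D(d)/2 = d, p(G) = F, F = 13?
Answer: -426914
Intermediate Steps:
p(G) = 13
D(d) = -2*d
Q(V) = -308*V
Q(1386) + D(p(41)) = -308*1386 - 2*13 = -426888 - 26 = -426914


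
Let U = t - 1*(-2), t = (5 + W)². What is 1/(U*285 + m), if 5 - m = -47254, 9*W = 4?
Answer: 27/1519478 ≈ 1.7769e-5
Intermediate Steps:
W = 4/9 (W = (⅑)*4 = 4/9 ≈ 0.44444)
t = 2401/81 (t = (5 + 4/9)² = (49/9)² = 2401/81 ≈ 29.642)
m = 47259 (m = 5 - 1*(-47254) = 5 + 47254 = 47259)
U = 2563/81 (U = 2401/81 - 1*(-2) = 2401/81 + 2 = 2563/81 ≈ 31.642)
1/(U*285 + m) = 1/((2563/81)*285 + 47259) = 1/(243485/27 + 47259) = 1/(1519478/27) = 27/1519478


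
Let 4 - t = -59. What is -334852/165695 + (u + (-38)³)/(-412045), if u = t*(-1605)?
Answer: -4485113055/2730951851 ≈ -1.6423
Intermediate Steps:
t = 63 (t = 4 - 1*(-59) = 4 + 59 = 63)
u = -101115 (u = 63*(-1605) = -101115)
-334852/165695 + (u + (-38)³)/(-412045) = -334852/165695 + (-101115 + (-38)³)/(-412045) = -334852*1/165695 + (-101115 - 54872)*(-1/412045) = -334852/165695 - 155987*(-1/412045) = -334852/165695 + 155987/412045 = -4485113055/2730951851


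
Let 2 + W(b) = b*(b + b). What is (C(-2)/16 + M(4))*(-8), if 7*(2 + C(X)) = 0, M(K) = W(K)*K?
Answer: -959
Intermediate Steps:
W(b) = -2 + 2*b² (W(b) = -2 + b*(b + b) = -2 + b*(2*b) = -2 + 2*b²)
M(K) = K*(-2 + 2*K²) (M(K) = (-2 + 2*K²)*K = K*(-2 + 2*K²))
C(X) = -2 (C(X) = -2 + (⅐)*0 = -2 + 0 = -2)
(C(-2)/16 + M(4))*(-8) = (-2/16 + 2*4*(-1 + 4²))*(-8) = (-2*1/16 + 2*4*(-1 + 16))*(-8) = (-⅛ + 2*4*15)*(-8) = (-⅛ + 120)*(-8) = (959/8)*(-8) = -959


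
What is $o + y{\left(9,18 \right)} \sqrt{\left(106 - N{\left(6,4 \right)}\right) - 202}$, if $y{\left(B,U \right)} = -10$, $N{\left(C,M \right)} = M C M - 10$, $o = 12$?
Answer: $12 - 10 i \sqrt{182} \approx 12.0 - 134.91 i$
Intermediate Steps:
$N{\left(C,M \right)} = -10 + C M^{2}$ ($N{\left(C,M \right)} = C M M - 10 = C M^{2} - 10 = -10 + C M^{2}$)
$o + y{\left(9,18 \right)} \sqrt{\left(106 - N{\left(6,4 \right)}\right) - 202} = 12 - 10 \sqrt{\left(106 - \left(-10 + 6 \cdot 4^{2}\right)\right) - 202} = 12 - 10 \sqrt{\left(106 - \left(-10 + 6 \cdot 16\right)\right) - 202} = 12 - 10 \sqrt{\left(106 - \left(-10 + 96\right)\right) - 202} = 12 - 10 \sqrt{\left(106 - 86\right) - 202} = 12 - 10 \sqrt{20 - 202} = 12 - 10 \sqrt{-182} = 12 - 10 i \sqrt{182}$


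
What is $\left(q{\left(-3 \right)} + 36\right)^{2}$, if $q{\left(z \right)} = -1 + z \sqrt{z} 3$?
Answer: $982 - 630 i \sqrt{3} \approx 982.0 - 1091.2 i$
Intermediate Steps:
$q{\left(z \right)} = -1 + 3 z^{\frac{3}{2}}$ ($q{\left(z \right)} = -1 + z^{\frac{3}{2}} \cdot 3 = -1 + 3 z^{\frac{3}{2}}$)
$\left(q{\left(-3 \right)} + 36\right)^{2} = \left(\left(-1 + 3 \left(-3\right)^{\frac{3}{2}}\right) + 36\right)^{2} = \left(\left(-1 + 3 \left(- 3 i \sqrt{3}\right)\right) + 36\right)^{2} = \left(\left(-1 - 9 i \sqrt{3}\right) + 36\right)^{2} = \left(35 - 9 i \sqrt{3}\right)^{2}$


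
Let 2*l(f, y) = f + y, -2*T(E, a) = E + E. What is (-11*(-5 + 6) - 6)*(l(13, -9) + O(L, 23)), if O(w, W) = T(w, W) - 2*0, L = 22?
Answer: 340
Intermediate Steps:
T(E, a) = -E (T(E, a) = -(E + E)/2 = -E)
O(w, W) = -w (O(w, W) = -w - 2*0 = -w + 0 = -w)
l(f, y) = f/2 + y/2 (l(f, y) = (f + y)/2 = f/2 + y/2)
(-11*(-5 + 6) - 6)*(l(13, -9) + O(L, 23)) = (-11*(-5 + 6) - 6)*(((½)*13 + (½)*(-9)) - 1*22) = (-11 - 6)*((13/2 - 9/2) - 22) = (-11*1 - 6)*(2 - 22) = (-11 - 6)*(-20) = -17*(-20) = 340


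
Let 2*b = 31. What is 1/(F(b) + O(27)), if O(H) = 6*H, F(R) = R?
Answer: 2/355 ≈ 0.0056338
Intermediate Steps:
b = 31/2 (b = (1/2)*31 = 31/2 ≈ 15.500)
1/(F(b) + O(27)) = 1/(31/2 + 6*27) = 1/(31/2 + 162) = 1/(355/2) = 2/355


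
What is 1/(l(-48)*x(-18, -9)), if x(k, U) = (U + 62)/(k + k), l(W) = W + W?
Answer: 3/424 ≈ 0.0070755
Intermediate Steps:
l(W) = 2*W
x(k, U) = (62 + U)/(2*k) (x(k, U) = (62 + U)/((2*k)) = (62 + U)*(1/(2*k)) = (62 + U)/(2*k))
1/(l(-48)*x(-18, -9)) = 1/((2*(-48))*((½)*(62 - 9)/(-18))) = 1/(-48*(-1)*53/18) = 1/(-96*(-53/36)) = 1/(424/3) = 3/424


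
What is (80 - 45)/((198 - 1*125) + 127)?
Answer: 7/40 ≈ 0.17500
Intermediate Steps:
(80 - 45)/((198 - 1*125) + 127) = 35/((198 - 125) + 127) = 35/(73 + 127) = 35/200 = 35*(1/200) = 7/40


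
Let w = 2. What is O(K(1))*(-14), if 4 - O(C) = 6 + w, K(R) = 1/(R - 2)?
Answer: 56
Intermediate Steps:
K(R) = 1/(-2 + R)
O(C) = -4 (O(C) = 4 - (6 + 2) = 4 - 1*8 = 4 - 8 = -4)
O(K(1))*(-14) = -4*(-14) = 56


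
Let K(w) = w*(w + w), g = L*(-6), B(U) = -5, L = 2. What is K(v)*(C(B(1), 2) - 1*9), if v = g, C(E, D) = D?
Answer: -2016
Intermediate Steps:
g = -12 (g = 2*(-6) = -12)
v = -12
K(w) = 2*w² (K(w) = w*(2*w) = 2*w²)
K(v)*(C(B(1), 2) - 1*9) = (2*(-12)²)*(2 - 1*9) = (2*144)*(2 - 9) = 288*(-7) = -2016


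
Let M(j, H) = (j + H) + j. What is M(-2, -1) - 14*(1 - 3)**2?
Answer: -61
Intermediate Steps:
M(j, H) = H + 2*j (M(j, H) = (H + j) + j = H + 2*j)
M(-2, -1) - 14*(1 - 3)**2 = (-1 + 2*(-2)) - 14*(1 - 3)**2 = (-1 - 4) - 14*(-2)**2 = -5 - 14*4 = -5 - 56 = -61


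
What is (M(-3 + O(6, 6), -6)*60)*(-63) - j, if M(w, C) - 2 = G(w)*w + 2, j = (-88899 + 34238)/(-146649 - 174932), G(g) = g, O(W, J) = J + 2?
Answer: -35251763881/321581 ≈ -1.0962e+5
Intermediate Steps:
O(W, J) = 2 + J
j = 54661/321581 (j = -54661/(-321581) = -54661*(-1/321581) = 54661/321581 ≈ 0.16998)
M(w, C) = 4 + w² (M(w, C) = 2 + (w*w + 2) = 2 + (w² + 2) = 2 + (2 + w²) = 4 + w²)
(M(-3 + O(6, 6), -6)*60)*(-63) - j = ((4 + (-3 + (2 + 6))²)*60)*(-63) - 1*54661/321581 = ((4 + (-3 + 8)²)*60)*(-63) - 54661/321581 = ((4 + 5²)*60)*(-63) - 54661/321581 = ((4 + 25)*60)*(-63) - 54661/321581 = (29*60)*(-63) - 54661/321581 = 1740*(-63) - 54661/321581 = -109620 - 54661/321581 = -35251763881/321581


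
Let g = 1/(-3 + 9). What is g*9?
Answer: 3/2 ≈ 1.5000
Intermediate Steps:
g = ⅙ (g = 1/6 = ⅙ ≈ 0.16667)
g*9 = (⅙)*9 = 3/2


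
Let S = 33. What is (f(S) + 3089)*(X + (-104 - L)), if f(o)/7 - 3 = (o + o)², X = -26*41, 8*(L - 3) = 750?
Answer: -85130667/2 ≈ -4.2565e+7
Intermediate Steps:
L = 387/4 (L = 3 + (⅛)*750 = 3 + 375/4 = 387/4 ≈ 96.750)
X = -1066
f(o) = 21 + 28*o² (f(o) = 21 + 7*(o + o)² = 21 + 7*(2*o)² = 21 + 7*(4*o²) = 21 + 28*o²)
(f(S) + 3089)*(X + (-104 - L)) = ((21 + 28*33²) + 3089)*(-1066 + (-104 - 1*387/4)) = ((21 + 28*1089) + 3089)*(-1066 + (-104 - 387/4)) = ((21 + 30492) + 3089)*(-1066 - 803/4) = (30513 + 3089)*(-5067/4) = 33602*(-5067/4) = -85130667/2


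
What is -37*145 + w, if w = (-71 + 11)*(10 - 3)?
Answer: -5785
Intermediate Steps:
w = -420 (w = -60*7 = -420)
-37*145 + w = -37*145 - 420 = -5365 - 420 = -5785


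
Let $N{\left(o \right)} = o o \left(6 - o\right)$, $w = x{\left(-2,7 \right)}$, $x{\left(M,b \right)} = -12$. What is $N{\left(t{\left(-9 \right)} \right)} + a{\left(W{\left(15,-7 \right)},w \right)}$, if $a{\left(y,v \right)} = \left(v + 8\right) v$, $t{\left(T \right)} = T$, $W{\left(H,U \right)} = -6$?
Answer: $1263$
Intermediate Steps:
$w = -12$
$a{\left(y,v \right)} = v \left(8 + v\right)$ ($a{\left(y,v \right)} = \left(8 + v\right) v = v \left(8 + v\right)$)
$N{\left(o \right)} = o^{2} \left(6 - o\right)$
$N{\left(t{\left(-9 \right)} \right)} + a{\left(W{\left(15,-7 \right)},w \right)} = \left(-9\right)^{2} \left(6 - -9\right) - 12 \left(8 - 12\right) = 81 \left(6 + 9\right) - -48 = 81 \cdot 15 + 48 = 1215 + 48 = 1263$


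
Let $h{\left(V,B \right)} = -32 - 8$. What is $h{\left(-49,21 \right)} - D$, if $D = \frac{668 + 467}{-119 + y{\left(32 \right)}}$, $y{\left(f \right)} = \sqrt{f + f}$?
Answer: $- \frac{3305}{111} \approx -29.775$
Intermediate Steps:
$h{\left(V,B \right)} = -40$ ($h{\left(V,B \right)} = -32 - 8 = -40$)
$y{\left(f \right)} = \sqrt{2} \sqrt{f}$ ($y{\left(f \right)} = \sqrt{2 f} = \sqrt{2} \sqrt{f}$)
$D = - \frac{1135}{111}$ ($D = \frac{668 + 467}{-119 + \sqrt{2} \sqrt{32}} = \frac{1135}{-119 + \sqrt{2} \cdot 4 \sqrt{2}} = \frac{1135}{-119 + 8} = \frac{1135}{-111} = 1135 \left(- \frac{1}{111}\right) = - \frac{1135}{111} \approx -10.225$)
$h{\left(-49,21 \right)} - D = -40 - - \frac{1135}{111} = -40 + \frac{1135}{111} = - \frac{3305}{111}$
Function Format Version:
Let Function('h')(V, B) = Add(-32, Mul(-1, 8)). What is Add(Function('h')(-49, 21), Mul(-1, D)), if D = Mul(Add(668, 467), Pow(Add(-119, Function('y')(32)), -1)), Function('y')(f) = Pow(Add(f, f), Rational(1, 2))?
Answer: Rational(-3305, 111) ≈ -29.775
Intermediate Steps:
Function('h')(V, B) = -40 (Function('h')(V, B) = Add(-32, -8) = -40)
Function('y')(f) = Mul(Pow(2, Rational(1, 2)), Pow(f, Rational(1, 2))) (Function('y')(f) = Pow(Mul(2, f), Rational(1, 2)) = Mul(Pow(2, Rational(1, 2)), Pow(f, Rational(1, 2))))
D = Rational(-1135, 111) (D = Mul(Add(668, 467), Pow(Add(-119, Mul(Pow(2, Rational(1, 2)), Pow(32, Rational(1, 2)))), -1)) = Mul(1135, Pow(Add(-119, Mul(Pow(2, Rational(1, 2)), Mul(4, Pow(2, Rational(1, 2))))), -1)) = Mul(1135, Pow(Add(-119, 8), -1)) = Mul(1135, Pow(-111, -1)) = Mul(1135, Rational(-1, 111)) = Rational(-1135, 111) ≈ -10.225)
Add(Function('h')(-49, 21), Mul(-1, D)) = Add(-40, Mul(-1, Rational(-1135, 111))) = Add(-40, Rational(1135, 111)) = Rational(-3305, 111)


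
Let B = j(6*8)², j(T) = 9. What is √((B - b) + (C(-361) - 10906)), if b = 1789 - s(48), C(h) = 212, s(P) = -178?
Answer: 2*I*√3145 ≈ 112.16*I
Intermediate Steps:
b = 1967 (b = 1789 - 1*(-178) = 1789 + 178 = 1967)
B = 81 (B = 9² = 81)
√((B - b) + (C(-361) - 10906)) = √((81 - 1*1967) + (212 - 10906)) = √((81 - 1967) - 10694) = √(-1886 - 10694) = √(-12580) = 2*I*√3145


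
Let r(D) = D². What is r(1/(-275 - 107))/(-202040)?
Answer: -1/29482484960 ≈ -3.3918e-11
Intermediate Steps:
r(1/(-275 - 107))/(-202040) = (1/(-275 - 107))²/(-202040) = (1/(-382))²*(-1/202040) = (-1/382)²*(-1/202040) = (1/145924)*(-1/202040) = -1/29482484960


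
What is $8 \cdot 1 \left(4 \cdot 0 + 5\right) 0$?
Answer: $0$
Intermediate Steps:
$8 \cdot 1 \left(4 \cdot 0 + 5\right) 0 = 8 \cdot 1 \left(0 + 5\right) 0 = 8 \cdot 1 \cdot 5 \cdot 0 = 8 \cdot 5 \cdot 0 = 8 \cdot 0 = 0$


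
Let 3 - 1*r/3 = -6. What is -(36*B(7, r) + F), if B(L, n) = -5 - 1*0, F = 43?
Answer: 137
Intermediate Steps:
r = 27 (r = 9 - 3*(-6) = 9 + 18 = 27)
B(L, n) = -5 (B(L, n) = -5 + 0 = -5)
-(36*B(7, r) + F) = -(36*(-5) + 43) = -(-180 + 43) = -1*(-137) = 137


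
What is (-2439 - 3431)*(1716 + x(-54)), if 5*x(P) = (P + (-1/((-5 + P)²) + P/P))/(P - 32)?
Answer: -1507853182338/149683 ≈ -1.0074e+7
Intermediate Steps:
x(P) = (1 + P - 1/(-5 + P)²)/(5*(-32 + P)) (x(P) = ((P + (-1/((-5 + P)²) + P/P))/(P - 32))/5 = ((P + (-1/(-5 + P)² + 1))/(-32 + P))/5 = ((P + (1 - 1/(-5 + P)²))/(-32 + P))/5 = ((1 + P - 1/(-5 + P)²)/(-32 + P))/5 = (1 + P - 1/(-5 + P)²)/(5*(-32 + P)))
(-2439 - 3431)*(1716 + x(-54)) = (-2439 - 3431)*(1716 + (-1 + (-5 - 54)² - 54*(-5 - 54)²)/(5*(-32 - 54)*(-5 - 54)²)) = -5870*(1716 + (⅕)*(-1 + (-59)² - 54*(-59)²)/(-86*(-59)²)) = -5870*(1716 + (⅕)*(-1/86)*(1/3481)*(-1 + 3481 - 54*3481)) = -5870*(1716 + (⅕)*(-1/86)*(1/3481)*(-1 + 3481 - 187974)) = -5870*(1716 + (⅕)*(-1/86)*(1/3481)*(-184494)) = -5870*(1716 + 92247/748415) = -5870*1284372387/748415 = -1507853182338/149683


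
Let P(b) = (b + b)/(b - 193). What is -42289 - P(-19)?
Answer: -4482653/106 ≈ -42289.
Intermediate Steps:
P(b) = 2*b/(-193 + b) (P(b) = (2*b)/(-193 + b) = 2*b/(-193 + b))
-42289 - P(-19) = -42289 - 2*(-19)/(-193 - 19) = -42289 - 2*(-19)/(-212) = -42289 - 2*(-19)*(-1)/212 = -42289 - 1*19/106 = -42289 - 19/106 = -4482653/106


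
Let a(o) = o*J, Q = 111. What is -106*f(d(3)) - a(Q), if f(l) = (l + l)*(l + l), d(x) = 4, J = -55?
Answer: -679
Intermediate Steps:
f(l) = 4*l² (f(l) = (2*l)*(2*l) = 4*l²)
a(o) = -55*o (a(o) = o*(-55) = -55*o)
-106*f(d(3)) - a(Q) = -424*4² - (-55)*111 = -424*16 - 1*(-6105) = -106*64 + 6105 = -6784 + 6105 = -679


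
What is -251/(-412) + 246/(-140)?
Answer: -16553/14420 ≈ -1.1479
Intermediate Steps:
-251/(-412) + 246/(-140) = -251*(-1/412) + 246*(-1/140) = 251/412 - 123/70 = -16553/14420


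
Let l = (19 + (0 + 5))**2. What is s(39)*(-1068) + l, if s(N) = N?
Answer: -41076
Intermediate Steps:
l = 576 (l = (19 + 5)**2 = 24**2 = 576)
s(39)*(-1068) + l = 39*(-1068) + 576 = -41652 + 576 = -41076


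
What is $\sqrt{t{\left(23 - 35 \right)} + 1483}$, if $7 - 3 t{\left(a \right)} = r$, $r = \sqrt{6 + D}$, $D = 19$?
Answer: $\frac{\sqrt{13353}}{3} \approx 38.518$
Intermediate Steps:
$r = 5$ ($r = \sqrt{6 + 19} = \sqrt{25} = 5$)
$t{\left(a \right)} = \frac{2}{3}$ ($t{\left(a \right)} = \frac{7}{3} - \frac{5}{3} = \frac{2}{3}$)
$\sqrt{t{\left(23 - 35 \right)} + 1483} = \sqrt{\frac{2}{3} + 1483} = \sqrt{\frac{4451}{3}} = \frac{\sqrt{13353}}{3}$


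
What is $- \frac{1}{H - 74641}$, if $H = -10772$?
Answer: $\frac{1}{85413} \approx 1.1708 \cdot 10^{-5}$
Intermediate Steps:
$- \frac{1}{H - 74641} = - \frac{1}{-10772 - 74641} = - \frac{1}{-85413} = \left(-1\right) \left(- \frac{1}{85413}\right) = \frac{1}{85413}$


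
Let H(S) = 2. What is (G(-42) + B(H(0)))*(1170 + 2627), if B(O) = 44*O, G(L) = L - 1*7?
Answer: 148083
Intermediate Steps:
G(L) = -7 + L (G(L) = L - 7 = -7 + L)
(G(-42) + B(H(0)))*(1170 + 2627) = ((-7 - 42) + 44*2)*(1170 + 2627) = (-49 + 88)*3797 = 39*3797 = 148083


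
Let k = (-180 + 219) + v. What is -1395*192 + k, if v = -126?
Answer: -267927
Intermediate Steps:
k = -87 (k = (-180 + 219) - 126 = 39 - 126 = -87)
-1395*192 + k = -1395*192 - 87 = -267840 - 87 = -267927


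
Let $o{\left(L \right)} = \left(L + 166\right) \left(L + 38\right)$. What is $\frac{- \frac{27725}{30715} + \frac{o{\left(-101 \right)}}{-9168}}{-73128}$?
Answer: $\frac{8560325}{1372832529024} \approx 6.2355 \cdot 10^{-6}$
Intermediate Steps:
$o{\left(L \right)} = \left(38 + L\right) \left(166 + L\right)$ ($o{\left(L \right)} = \left(166 + L\right) \left(38 + L\right) = \left(38 + L\right) \left(166 + L\right)$)
$\frac{- \frac{27725}{30715} + \frac{o{\left(-101 \right)}}{-9168}}{-73128} = \frac{- \frac{27725}{30715} + \frac{6308 + \left(-101\right)^{2} + 204 \left(-101\right)}{-9168}}{-73128} = \left(\left(-27725\right) \frac{1}{30715} + \left(6308 + 10201 - 20604\right) \left(- \frac{1}{9168}\right)\right) \left(- \frac{1}{73128}\right) = \left(- \frac{5545}{6143} - - \frac{1365}{3056}\right) \left(- \frac{1}{73128}\right) = \left(- \frac{5545}{6143} + \frac{1365}{3056}\right) \left(- \frac{1}{73128}\right) = \left(- \frac{8560325}{18773008}\right) \left(- \frac{1}{73128}\right) = \frac{8560325}{1372832529024}$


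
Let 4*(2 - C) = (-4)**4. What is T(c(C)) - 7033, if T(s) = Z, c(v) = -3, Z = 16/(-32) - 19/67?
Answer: -942527/134 ≈ -7033.8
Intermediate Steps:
C = -62 (C = 2 - 1/4*(-4)**4 = 2 - 1/4*256 = 2 - 64 = -62)
Z = -105/134 (Z = 16*(-1/32) - 19*1/67 = -1/2 - 19/67 = -105/134 ≈ -0.78358)
T(s) = -105/134
T(c(C)) - 7033 = -105/134 - 7033 = -942527/134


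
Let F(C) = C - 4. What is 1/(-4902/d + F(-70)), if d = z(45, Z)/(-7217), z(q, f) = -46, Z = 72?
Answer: -23/17690569 ≈ -1.3001e-6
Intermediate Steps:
d = 46/7217 (d = -46/(-7217) = -46*(-1/7217) = 46/7217 ≈ 0.0063738)
F(C) = -4 + C
1/(-4902/d + F(-70)) = 1/(-4902/46/7217 + (-4 - 70)) = 1/(-4902*7217/46 - 74) = 1/(-17688867/23 - 74) = 1/(-17690569/23) = -23/17690569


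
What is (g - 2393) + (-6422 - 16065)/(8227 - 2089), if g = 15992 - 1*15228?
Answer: -10021289/6138 ≈ -1632.7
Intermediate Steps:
g = 764 (g = 15992 - 15228 = 764)
(g - 2393) + (-6422 - 16065)/(8227 - 2089) = (764 - 2393) + (-6422 - 16065)/(8227 - 2089) = -1629 - 22487/6138 = -10021289/6138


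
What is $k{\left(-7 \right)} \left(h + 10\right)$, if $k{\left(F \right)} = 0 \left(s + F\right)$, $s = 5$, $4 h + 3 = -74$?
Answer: $0$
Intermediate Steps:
$h = - \frac{77}{4}$ ($h = - \frac{3}{4} + \frac{1}{4} \left(-74\right) = - \frac{3}{4} - \frac{37}{2} = - \frac{77}{4} \approx -19.25$)
$k{\left(F \right)} = 0$ ($k{\left(F \right)} = 0 \left(5 + F\right) = 0$)
$k{\left(-7 \right)} \left(h + 10\right) = 0 \left(- \frac{77}{4} + 10\right) = 0 \left(- \frac{37}{4}\right) = 0$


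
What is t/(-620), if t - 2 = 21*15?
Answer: -317/620 ≈ -0.51129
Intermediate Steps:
t = 317 (t = 2 + 21*15 = 2 + 315 = 317)
t/(-620) = 317/(-620) = 317*(-1/620) = -317/620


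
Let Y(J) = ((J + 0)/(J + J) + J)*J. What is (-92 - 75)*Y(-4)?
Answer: -2338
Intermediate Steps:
Y(J) = J*(½ + J) (Y(J) = (J/((2*J)) + J)*J = (J*(1/(2*J)) + J)*J = (½ + J)*J = J*(½ + J))
(-92 - 75)*Y(-4) = (-92 - 75)*(-4*(½ - 4)) = -(-668)*(-7)/2 = -167*14 = -2338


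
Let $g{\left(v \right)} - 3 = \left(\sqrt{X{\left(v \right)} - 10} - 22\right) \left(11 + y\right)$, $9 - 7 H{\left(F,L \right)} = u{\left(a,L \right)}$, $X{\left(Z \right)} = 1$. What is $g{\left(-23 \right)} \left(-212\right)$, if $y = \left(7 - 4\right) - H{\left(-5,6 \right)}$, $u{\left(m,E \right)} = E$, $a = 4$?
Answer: $\frac{438628}{7} - \frac{60420 i}{7} \approx 62661.0 - 8631.4 i$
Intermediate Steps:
$H{\left(F,L \right)} = \frac{9}{7} - \frac{L}{7}$
$y = \frac{18}{7}$ ($y = \left(7 - 4\right) - \left(\frac{9}{7} - \frac{6}{7}\right) = 3 - \frac{3}{7} = \frac{18}{7} \approx 2.5714$)
$g{\left(v \right)} = - \frac{2069}{7} + \frac{285 i}{7}$ ($g{\left(v \right)} = 3 + \left(\sqrt{1 - 10} - 22\right) \left(11 + \frac{18}{7}\right) = 3 + \left(\sqrt{-9} - 22\right) \frac{95}{7} = 3 + \left(3 i - 22\right) \frac{95}{7} = 3 + \left(-22 + 3 i\right) \frac{95}{7} = 3 - \left(\frac{2090}{7} - \frac{285 i}{7}\right) = - \frac{2069}{7} + \frac{285 i}{7}$)
$g{\left(-23 \right)} \left(-212\right) = \left(- \frac{2069}{7} + \frac{285 i}{7}\right) \left(-212\right) = \frac{438628}{7} - \frac{60420 i}{7}$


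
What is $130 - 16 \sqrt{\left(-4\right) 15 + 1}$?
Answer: $130 - 16 i \sqrt{59} \approx 130.0 - 122.9 i$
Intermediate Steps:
$130 - 16 \sqrt{\left(-4\right) 15 + 1} = 130 - 16 \sqrt{-60 + 1} = 130 - 16 \sqrt{-59} = 130 - 16 i \sqrt{59}$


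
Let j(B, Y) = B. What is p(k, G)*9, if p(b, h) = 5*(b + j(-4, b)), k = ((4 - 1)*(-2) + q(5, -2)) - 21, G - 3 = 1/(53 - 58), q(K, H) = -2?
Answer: -1485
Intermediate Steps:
G = 14/5 (G = 3 + 1/(53 - 58) = 3 + 1/(-5) = 3 - ⅕ = 14/5 ≈ 2.8000)
k = -29 (k = ((4 - 1)*(-2) - 2) - 21 = (3*(-2) - 2) - 21 = (-6 - 2) - 21 = -8 - 21 = -29)
p(b, h) = -20 + 5*b (p(b, h) = 5*(b - 4) = 5*(-4 + b) = -20 + 5*b)
p(k, G)*9 = (-20 + 5*(-29))*9 = (-20 - 145)*9 = -165*9 = -1485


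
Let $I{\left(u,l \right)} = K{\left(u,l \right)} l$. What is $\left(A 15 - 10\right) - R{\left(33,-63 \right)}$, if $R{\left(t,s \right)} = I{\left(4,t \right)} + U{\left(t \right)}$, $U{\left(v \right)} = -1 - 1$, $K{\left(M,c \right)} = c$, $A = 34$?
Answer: $-587$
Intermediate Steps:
$I{\left(u,l \right)} = l^{2}$ ($I{\left(u,l \right)} = l l = l^{2}$)
$U{\left(v \right)} = -2$ ($U{\left(v \right)} = -1 - 1 = -2$)
$R{\left(t,s \right)} = -2 + t^{2}$ ($R{\left(t,s \right)} = t^{2} - 2 = -2 + t^{2}$)
$\left(A 15 - 10\right) - R{\left(33,-63 \right)} = \left(34 \cdot 15 - 10\right) - \left(-2 + 33^{2}\right) = \left(510 - 10\right) - \left(-2 + 1089\right) = 500 - 1087 = -587$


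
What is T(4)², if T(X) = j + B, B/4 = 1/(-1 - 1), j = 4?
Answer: 4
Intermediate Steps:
B = -2 (B = 4/(-1 - 1) = 4/(-2) = 4*(-½) = -2)
T(X) = 2 (T(X) = 4 - 2 = 2)
T(4)² = 2² = 4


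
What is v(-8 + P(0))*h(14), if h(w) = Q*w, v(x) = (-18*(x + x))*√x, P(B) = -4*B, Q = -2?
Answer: -16128*I*√2 ≈ -22808.0*I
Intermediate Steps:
v(x) = -36*x^(3/2) (v(x) = (-36*x)*√x = -36*x^(3/2))
h(w) = -2*w
v(-8 + P(0))*h(14) = (-36*(-8 - 4*0)^(3/2))*(-2*14) = -36*(-8 + 0)^(3/2)*(-28) = -(-576)*I*√2*(-28) = (576*I*√2)*(-28) = -16128*I*√2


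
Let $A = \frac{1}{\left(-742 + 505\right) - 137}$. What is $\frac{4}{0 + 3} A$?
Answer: $- \frac{2}{561} \approx -0.0035651$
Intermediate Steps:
$A = - \frac{1}{374}$ ($A = \frac{1}{-237 - 137} = \frac{1}{-374} = - \frac{1}{374} \approx -0.0026738$)
$\frac{4}{0 + 3} A = \frac{4}{0 + 3} \left(- \frac{1}{374}\right) = \frac{4}{3} \left(- \frac{1}{374}\right) = - \frac{2}{561}$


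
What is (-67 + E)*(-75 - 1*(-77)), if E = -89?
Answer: -312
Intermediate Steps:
(-67 + E)*(-75 - 1*(-77)) = (-67 - 89)*(-75 - 1*(-77)) = -156*(-75 + 77) = -156*2 = -312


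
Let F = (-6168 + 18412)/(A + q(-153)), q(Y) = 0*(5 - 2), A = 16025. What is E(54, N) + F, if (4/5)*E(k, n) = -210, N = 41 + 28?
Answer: -8388637/32050 ≈ -261.74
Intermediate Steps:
q(Y) = 0 (q(Y) = 0*3 = 0)
N = 69
E(k, n) = -525/2 (E(k, n) = (5/4)*(-210) = -525/2)
F = 12244/16025 (F = (-6168 + 18412)/(16025 + 0) = 12244/16025 ≈ 0.76406)
E(54, N) + F = -525/2 + 12244/16025 = -8388637/32050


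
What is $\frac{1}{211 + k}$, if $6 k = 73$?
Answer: $\frac{6}{1339} \approx 0.004481$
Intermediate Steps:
$k = \frac{73}{6}$ ($k = \frac{1}{6} \cdot 73 = \frac{73}{6} \approx 12.167$)
$\frac{1}{211 + k} = \frac{1}{211 + \frac{73}{6}} = \frac{1}{\frac{1339}{6}} = \frac{6}{1339}$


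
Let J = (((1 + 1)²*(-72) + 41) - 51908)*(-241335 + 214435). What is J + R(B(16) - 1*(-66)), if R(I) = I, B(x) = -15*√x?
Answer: 1402969506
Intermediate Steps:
J = 1402969500 (J = ((2²*(-72) + 41) - 51908)*(-26900) = ((4*(-72) + 41) - 51908)*(-26900) = ((-288 + 41) - 51908)*(-26900) = (-247 - 51908)*(-26900) = -52155*(-26900) = 1402969500)
J + R(B(16) - 1*(-66)) = 1402969500 + (-15*√16 - 1*(-66)) = 1402969500 + (-15*4 + 66) = 1402969500 + (-60 + 66) = 1402969500 + 6 = 1402969506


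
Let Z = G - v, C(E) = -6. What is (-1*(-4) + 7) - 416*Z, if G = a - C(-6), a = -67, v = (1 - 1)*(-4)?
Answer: 25387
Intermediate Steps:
v = 0 (v = 0*(-4) = 0)
G = -61 (G = -67 - 1*(-6) = -67 + 6 = -61)
Z = -61 (Z = -61 - 1*0 = -61 + 0 = -61)
(-1*(-4) + 7) - 416*Z = (-1*(-4) + 7) - 416*(-61) = (4 + 7) + 25376 = 11 + 25376 = 25387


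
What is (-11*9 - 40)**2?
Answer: 19321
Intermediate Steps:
(-11*9 - 40)**2 = (-99 - 40)**2 = (-139)**2 = 19321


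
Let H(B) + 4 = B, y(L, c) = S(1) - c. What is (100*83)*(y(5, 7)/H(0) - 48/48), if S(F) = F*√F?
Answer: 4150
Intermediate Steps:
S(F) = F^(3/2)
y(L, c) = 1 - c (y(L, c) = 1^(3/2) - c = 1 - c)
H(B) = -4 + B
(100*83)*(y(5, 7)/H(0) - 48/48) = (100*83)*((1 - 1*7)/(-4 + 0) - 48/48) = 8300*((1 - 7)/(-4) - 48*1/48) = 8300*(-6*(-¼) - 1) = 8300*(3/2 - 1) = 8300*(½) = 4150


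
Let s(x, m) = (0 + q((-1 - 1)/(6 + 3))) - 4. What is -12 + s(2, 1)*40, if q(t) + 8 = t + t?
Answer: -4588/9 ≈ -509.78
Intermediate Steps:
q(t) = -8 + 2*t (q(t) = -8 + (t + t) = -8 + 2*t)
s(x, m) = -112/9 (s(x, m) = (0 + (-8 + 2*((-1 - 1)/(6 + 3)))) - 4 = (0 + (-8 + 2*(-2/9))) - 4 = (0 + (-8 - 4/9)) - 4 = (0 - 76/9) - 4 = -76/9 - 4 = -112/9)
-12 + s(2, 1)*40 = -12 - 112/9*40 = -12 - 4480/9 = -4588/9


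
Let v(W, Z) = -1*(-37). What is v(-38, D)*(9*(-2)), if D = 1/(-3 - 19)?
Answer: -666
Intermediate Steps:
D = -1/22 (D = 1/(-22) = -1/22 ≈ -0.045455)
v(W, Z) = 37
v(-38, D)*(9*(-2)) = 37*(9*(-2)) = 37*(-18) = -666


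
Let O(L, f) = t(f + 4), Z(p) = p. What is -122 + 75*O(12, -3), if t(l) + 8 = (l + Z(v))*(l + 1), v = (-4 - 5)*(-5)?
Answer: 6178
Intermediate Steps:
v = 45 (v = -9*(-5) = 45)
t(l) = -8 + (1 + l)*(45 + l) (t(l) = -8 + (l + 45)*(l + 1) = -8 + (45 + l)*(1 + l) = -8 + (1 + l)*(45 + l))
O(L, f) = 221 + (4 + f)² + 46*f (O(L, f) = 37 + (f + 4)² + 46*(f + 4) = 37 + (4 + f)² + 46*(4 + f) = 37 + (4 + f)² + (184 + 46*f) = 221 + (4 + f)² + 46*f)
-122 + 75*O(12, -3) = -122 + 75*(237 + (-3)² + 54*(-3)) = -122 + 75*(237 + 9 - 162) = -122 + 75*84 = -122 + 6300 = 6178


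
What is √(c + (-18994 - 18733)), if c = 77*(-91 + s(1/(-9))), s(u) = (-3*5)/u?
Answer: I*√34339 ≈ 185.31*I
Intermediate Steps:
s(u) = -15/u
c = 3388 (c = 77*(-91 - 15/(1/(-9))) = 77*(-91 - 15/(1*(-⅑))) = 77*(-91 - 15/(-⅑)) = 77*(-91 - 15*(-9)) = 77*(-91 + 135) = 77*44 = 3388)
√(c + (-18994 - 18733)) = √(3388 + (-18994 - 18733)) = √(3388 - 37727) = √(-34339) = I*√34339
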